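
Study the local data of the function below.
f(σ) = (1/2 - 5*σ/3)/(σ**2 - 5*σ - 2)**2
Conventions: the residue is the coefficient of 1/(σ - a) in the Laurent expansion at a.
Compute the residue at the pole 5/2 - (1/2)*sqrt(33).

The factor σ**2 - 5*σ - 2 splits as (σ - a)(σ - a') with a = 5/2 - (1/2)*sqrt(33), a' = 5/2 + (1/2)*sqrt(33). At the order-2 pole a set g(σ) = (σ - a)^2*f(σ) = [1/2 - 5*σ/3] / (σ - a')^2.
Order-2 pole: residue = g'(a); g'(5/2 - (1/2)*sqrt(33)) = -(2/297)*sqrt(33), so the residue is -(2/297)*sqrt(33).

The residue is -(2/297)*sqrt(33).


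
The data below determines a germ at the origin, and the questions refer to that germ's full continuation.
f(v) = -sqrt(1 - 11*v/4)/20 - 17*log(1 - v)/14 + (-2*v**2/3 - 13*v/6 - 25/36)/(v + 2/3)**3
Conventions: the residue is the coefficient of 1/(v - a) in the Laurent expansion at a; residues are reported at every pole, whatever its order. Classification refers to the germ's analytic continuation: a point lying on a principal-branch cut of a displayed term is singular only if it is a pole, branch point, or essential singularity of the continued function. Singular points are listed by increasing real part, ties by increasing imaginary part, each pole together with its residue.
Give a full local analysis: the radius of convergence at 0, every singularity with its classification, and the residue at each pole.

Radius of convergence at 0: 4/11.
At -2/3: a pole of order 3; residue -2/3.
At 4/11: an algebraic (square-root) branch point.
At 1: a logarithmic branch point.

Denominator factor (v + 2/3)^3: pole of order 3 at -2/3, modulus 2/3.
Branch term (-17/14)*log(1 - v/(1)): its argument vanishes at v = 1, a logarithmic branch point, modulus 1.
Branch term (-1/20)*sqrt(1 - v/(4/11)): its argument vanishes at v = 4/11, a square-root branch point, modulus 4/11.
The radius of convergence is the smallest modulus among the singular points: 4/11.
The branch terms are analytic at -2/3 and contribute nothing to the residue; only the rational part matters.
At the order-3 pole -2/3 set g(v) = (v - (-2/3))^3*(rational part) = -2*v**2/3 - 13*v/6 - 25/36.
Order-3 pole: residue = g''(a)/2; g''(-2/3) = -4/3, so the residue is -2/3.
List the singular points by increasing real part (a conjugate pair: the negative imaginary part first).


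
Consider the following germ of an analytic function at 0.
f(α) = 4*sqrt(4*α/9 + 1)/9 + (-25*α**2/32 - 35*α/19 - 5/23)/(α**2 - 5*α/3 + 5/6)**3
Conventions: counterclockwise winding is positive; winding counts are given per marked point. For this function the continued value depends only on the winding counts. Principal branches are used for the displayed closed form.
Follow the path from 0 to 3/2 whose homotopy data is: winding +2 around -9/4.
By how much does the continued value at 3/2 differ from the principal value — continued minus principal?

The rational part is single-valued and drops out of the difference; each branch term changes only by its own monodromy.
(4/9)*sqrt(1 - α/(-9/4)): winding +2 is even, the square root returns to the same sheet, contribution 0.
Summing the contributions at α = 3/2 gives 0.

Continued minus principal equals 0.


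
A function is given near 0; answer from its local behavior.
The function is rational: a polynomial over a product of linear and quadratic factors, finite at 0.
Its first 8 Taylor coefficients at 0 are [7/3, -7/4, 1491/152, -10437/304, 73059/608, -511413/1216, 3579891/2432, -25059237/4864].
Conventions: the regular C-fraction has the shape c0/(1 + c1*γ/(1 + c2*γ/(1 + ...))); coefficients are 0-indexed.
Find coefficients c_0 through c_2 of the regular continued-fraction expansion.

Taylor coefficients (read off): a_0 = 7/3, a_1 = -7/4, a_2 = 1491/152.
c0 = a_0 = 7/3. Peel one level at a time: if S = 1 + c*γ/S' with S'(0) = 1, then c is the γ-coefficient of S and S' = c*γ/(S - 1).
S_1 = c0/f = 1 + (3/4)*γ + (-1107/304)*γ^2 + ...; c1 = 3/4.
S_2 = c1*γ/(S_1 - 1) = 1 + (369/76)*γ + ...; c2 = 369/76.

The regular C-fraction coefficients are [7/3, 3/4, 369/76].


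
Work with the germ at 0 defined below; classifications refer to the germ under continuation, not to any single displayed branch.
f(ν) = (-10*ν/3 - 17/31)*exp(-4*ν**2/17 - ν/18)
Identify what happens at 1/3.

The point is a regular point.

There is no denominator, hence no pole anywhere.
The factor exp(-4*ν**2/17 - ν/18) is entire.
So the germ continues analytically to 1/3.


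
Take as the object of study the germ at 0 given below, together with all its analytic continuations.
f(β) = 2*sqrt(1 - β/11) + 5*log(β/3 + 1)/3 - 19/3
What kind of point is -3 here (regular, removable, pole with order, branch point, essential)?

The term (5/3)*log(1 - β/(-3)) has argument 1 - -3/(-3) = 0 at -3: a logarithmic (infinitely-sheeted) branch point; the remaining terms are analytic or single-valued there.

The point is a logarithmic branch point.


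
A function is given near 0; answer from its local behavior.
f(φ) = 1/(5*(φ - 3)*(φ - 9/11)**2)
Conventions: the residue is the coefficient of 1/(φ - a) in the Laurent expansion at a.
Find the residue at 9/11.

At the order-2 pole 9/11 set g(φ) = (φ - (9/11))^2*f(φ) = 1/(5*(φ - 3)).
Order-2 pole: residue = g'(a); g'(9/11) = -121/2880, so the residue is -121/2880.

The residue is -121/2880.


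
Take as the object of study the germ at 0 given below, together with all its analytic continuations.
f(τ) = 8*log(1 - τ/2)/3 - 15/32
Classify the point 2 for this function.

The term (8/3)*log(1 - τ/(2)) has argument 1 - 2/(2) = 0 at 2: a logarithmic (infinitely-sheeted) branch point; the remaining terms are analytic or single-valued there.

The point is a logarithmic branch point.


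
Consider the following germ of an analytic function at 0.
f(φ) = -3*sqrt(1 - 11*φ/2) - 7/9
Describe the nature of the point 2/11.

The point is an algebraic (square-root) branch point.

The term (-3)*sqrt(1 - φ/(2/11)) has argument 1 - 2/11/(2/11) = 0 at 2/11: a square-root (algebraic, two-sheeted) branch point; the remaining terms are analytic or single-valued there.


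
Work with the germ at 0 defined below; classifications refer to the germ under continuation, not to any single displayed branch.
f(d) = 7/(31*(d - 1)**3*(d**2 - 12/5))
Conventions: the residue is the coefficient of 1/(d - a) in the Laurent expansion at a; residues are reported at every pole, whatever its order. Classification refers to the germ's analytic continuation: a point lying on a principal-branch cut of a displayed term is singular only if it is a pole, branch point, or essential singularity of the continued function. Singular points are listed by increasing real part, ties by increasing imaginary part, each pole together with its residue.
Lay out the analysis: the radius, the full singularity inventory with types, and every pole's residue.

Radius of convergence at 0: 1.
At -(2/5)*sqrt(15): a pole of order 1; residue 675/3038 - (1025/18228)*sqrt(15).
At 1: a pole of order 3; residue -675/1519.
At (2/5)*sqrt(15): a pole of order 1; residue 675/3038 + (1025/18228)*sqrt(15).

Denominator factor (d**2 - 12/5): discriminant 48/5, real irrational roots (2/5)*sqrt(15) and -(2/5)*sqrt(15); poles of order 1, moduli (2/5)*sqrt(15) and (2/5)*sqrt(15).
Denominator factor (d - 1)^3: pole of order 3 at 1, modulus 1.
The radius of convergence is the smallest modulus among the singular points: 1.
The factor d**2 - 12/5 splits as (d - a)(d - a') with a = -(2/5)*sqrt(15), a' = (2/5)*sqrt(15). At the order-1 pole a set g(d) = (d - a)*f(d) = [7/(31*(d - 1)**3)] / (d - a').
Simple pole: residue = g(a) at a = -(2/5)*sqrt(15), which is 675/3038 - (1025/18228)*sqrt(15).
At the order-3 pole 1 set g(d) = (d - (1))^3*f(d) = 7/(31*(d**2 - 12/5)).
Order-3 pole: residue = g''(a)/2; g''(1) = -1350/1519, so the residue is -675/1519.
The factor d**2 - 12/5 splits as (d - a)(d - a') with a = (2/5)*sqrt(15), a' = -(2/5)*sqrt(15). At the order-1 pole a set g(d) = (d - a)*f(d) = [7/(31*(d - 1)**3)] / (d - a').
Simple pole: residue = g(a) at a = (2/5)*sqrt(15), which is 675/3038 + (1025/18228)*sqrt(15).
List the singular points by increasing real part (a conjugate pair: the negative imaginary part first).


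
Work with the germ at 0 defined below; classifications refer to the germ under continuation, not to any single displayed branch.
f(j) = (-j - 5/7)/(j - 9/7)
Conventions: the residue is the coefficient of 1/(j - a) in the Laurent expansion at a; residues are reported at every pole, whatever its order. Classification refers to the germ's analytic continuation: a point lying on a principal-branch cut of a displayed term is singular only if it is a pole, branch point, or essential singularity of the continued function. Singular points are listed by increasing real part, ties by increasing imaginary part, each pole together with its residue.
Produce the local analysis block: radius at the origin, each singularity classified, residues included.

Radius of convergence at 0: 9/7.
At 9/7: a pole of order 1; residue -2.

Denominator factor (j - 9/7): pole of order 1 at 9/7, modulus 9/7.
The radius of convergence is the smallest modulus among the singular points: 9/7.
At the order-1 pole 9/7 set g(j) = (j - (9/7))*f(j) = -j - 5/7.
Simple pole: residue = g(a) at a = 9/7, which is -2.


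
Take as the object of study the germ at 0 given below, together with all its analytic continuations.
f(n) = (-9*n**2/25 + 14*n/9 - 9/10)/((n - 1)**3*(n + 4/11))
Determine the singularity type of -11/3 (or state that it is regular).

Denominator factors: n - 1 = -14/3 at n = -11/3; n + 4/11 = -109/33 at n = -11/3 — none vanishes.
So the germ continues analytically to -11/3.

The point is a regular point.


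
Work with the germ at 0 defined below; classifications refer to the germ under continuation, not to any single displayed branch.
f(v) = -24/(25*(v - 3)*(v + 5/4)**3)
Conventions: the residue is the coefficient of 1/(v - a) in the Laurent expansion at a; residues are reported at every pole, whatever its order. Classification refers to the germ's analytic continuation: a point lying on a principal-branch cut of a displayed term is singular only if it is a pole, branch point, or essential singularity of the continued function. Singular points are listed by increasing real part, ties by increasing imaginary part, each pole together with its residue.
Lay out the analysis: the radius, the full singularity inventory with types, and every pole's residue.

Denominator factor (v - 3): pole of order 1 at 3, modulus 3.
Denominator factor (v + 5/4)^3: pole of order 3 at -5/4, modulus 5/4.
The radius of convergence is the smallest modulus among the singular points: 5/4.
At the order-3 pole -5/4 set g(v) = (v - (-5/4))^3*f(v) = -24/(25*(v - 3)).
Order-3 pole: residue = g''(a)/2; g''(-5/4) = 3072/122825, so the residue is 1536/122825.
At the order-1 pole 3 set g(v) = (v - (3))*f(v) = -24/(25*(v + 5/4)**3).
Simple pole: residue = g(a) at a = 3, which is -1536/122825.
List the singular points by increasing real part (a conjugate pair: the negative imaginary part first).

Radius of convergence at 0: 5/4.
At -5/4: a pole of order 3; residue 1536/122825.
At 3: a pole of order 1; residue -1536/122825.


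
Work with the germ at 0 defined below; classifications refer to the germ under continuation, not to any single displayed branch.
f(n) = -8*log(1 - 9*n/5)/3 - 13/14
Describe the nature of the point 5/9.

The point is a logarithmic branch point.

The term (-8/3)*log(1 - n/(5/9)) has argument 1 - 5/9/(5/9) = 0 at 5/9: a logarithmic (infinitely-sheeted) branch point; the remaining terms are analytic or single-valued there.


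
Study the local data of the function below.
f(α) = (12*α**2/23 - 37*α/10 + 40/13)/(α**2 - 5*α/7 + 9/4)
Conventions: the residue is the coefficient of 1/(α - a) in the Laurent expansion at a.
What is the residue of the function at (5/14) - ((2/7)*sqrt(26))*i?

The residue is (-5357/3220) + ((1821/37856)*sqrt(26))*i.

The factor α**2 - 5*α/7 + 9/4 splits as (α - a)(α - a') with a = (5/14) - ((2/7)*sqrt(26))*i, a' = (5/14) + ((2/7)*sqrt(26))*i. At the order-1 pole a set g(α) = (α - a)*f(α) = [12*α**2/23 - 37*α/10 + 40/13] / (α - a').
Simple pole: residue = g(a) at a = (5/14) - ((2/7)*sqrt(26))*i, which is (-5357/3220) + ((1821/37856)*sqrt(26))*i.


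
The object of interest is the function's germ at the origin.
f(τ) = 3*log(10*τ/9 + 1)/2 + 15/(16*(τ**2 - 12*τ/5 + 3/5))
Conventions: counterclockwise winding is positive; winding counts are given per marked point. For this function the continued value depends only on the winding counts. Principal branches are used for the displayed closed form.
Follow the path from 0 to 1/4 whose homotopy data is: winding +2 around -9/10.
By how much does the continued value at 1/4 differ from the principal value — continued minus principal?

The rational part is single-valued and drops out of the difference; each branch term changes only by its own monodromy.
(3/2)*log(1 - τ/(-9/10)): each positive loop around -9/10 adds 2*pi*i to the log, so winding +2 contributes (3/2)*(2)*2*pi*i = (6)*pi*i.
Summing the contributions at τ = 1/4 gives (6)*pi*i.

Continued minus principal equals (6)*pi*i.


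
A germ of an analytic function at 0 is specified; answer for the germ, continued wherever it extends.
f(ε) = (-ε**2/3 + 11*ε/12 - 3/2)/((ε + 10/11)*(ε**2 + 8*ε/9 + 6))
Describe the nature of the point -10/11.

The denominator factor ε + 10/11 vanishes at -10/11 and appears to the power 1; the numerator there equals -947/363, nonzero, and no other factor vanishes.
Hence a pole whose order is the multiplicity, 1.

The point is a pole of order 1.


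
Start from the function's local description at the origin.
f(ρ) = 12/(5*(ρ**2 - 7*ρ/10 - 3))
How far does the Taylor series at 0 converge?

Denominator factor (ρ**2 - 7*ρ/10 - 3): discriminant 1249/100, real irrational roots 7/20 + (1/20)*sqrt(1249) and 7/20 - (1/20)*sqrt(1249); poles of order 1, moduli 7/20 + (1/20)*sqrt(1249) and -7/20 + (1/20)*sqrt(1249).
The radius of convergence is the smallest modulus among the singular points: -7/20 + (1/20)*sqrt(1249).

The radius of convergence is -7/20 + (1/20)*sqrt(1249).


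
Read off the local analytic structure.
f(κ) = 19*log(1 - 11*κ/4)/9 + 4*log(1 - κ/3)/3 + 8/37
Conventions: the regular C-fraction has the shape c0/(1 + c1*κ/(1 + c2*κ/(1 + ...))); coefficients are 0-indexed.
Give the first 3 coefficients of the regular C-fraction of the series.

Taylor coefficients (expand at 0): a_0 = 8/37, a_1 = -25/4, a_2 = -6961/864.
c0 = a_0 = 8/37. Peel one level at a time: if S = 1 + c*κ/S' with S'(0) = 1, then c is the κ-coefficient of S and S' = c*κ/(S - 1).
S_1 = c0/f = 1 + (925/32)*κ + (24132103/27648)*κ^2 + ...; c1 = 925/32.
S_2 = c1*κ/(S_1 - 1) = 1 + (-652219/21600)*κ + ...; c2 = -652219/21600.

The regular C-fraction coefficients are [8/37, 925/32, -652219/21600].


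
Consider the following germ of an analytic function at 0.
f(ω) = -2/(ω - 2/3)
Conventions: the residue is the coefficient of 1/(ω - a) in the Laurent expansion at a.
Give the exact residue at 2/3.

At the order-1 pole 2/3 set g(ω) = (ω - (2/3))*f(ω) = -2.
Simple pole: residue = g(a) at a = 2/3, which is -2.

The residue is -2.


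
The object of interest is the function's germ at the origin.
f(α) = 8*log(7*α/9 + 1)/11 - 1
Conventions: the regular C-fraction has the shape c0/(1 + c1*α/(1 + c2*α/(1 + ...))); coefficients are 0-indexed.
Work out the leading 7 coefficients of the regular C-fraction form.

The regular C-fraction coefficients are [-1, 56/99, -35/198, -77/270, 91/135, 7/117, 77/234].

Taylor coefficients (expand at 0): a_0 = -1, a_1 = 56/99, a_2 = -196/891, a_3 = 2744/24057, a_4 = -4802/72171, a_5 = 134456/3247695, a_6 = -470596/17537553.
c0 = a_0 = -1. Peel one level at a time: if S = 1 + c*α/S' with S'(0) = 1, then c is the α-coefficient of S and S' = c*α/(S - 1).
S_1 = c0/f = 1 + (56/99)*α + (980/9801)*α^2 + ...; c1 = 56/99.
S_2 = c1*α/(S_1 - 1) = 1 + (-35/198)*α + (-49/972)*α^2 + ...; c2 = -35/198.
S_3 = c2*α/(S_2 - 1) = 1 + (-77/270)*α + (7007/36450)*α^2 + ...; c3 = -77/270.
S_4 = c3*α/(S_3 - 1) = 1 + (91/135)*α + (-49/1215)*α^2 + ...; c4 = 91/135.
S_5 = c4*α/(S_4 - 1) = 1 + (7/117)*α + (-539/27378)*α^2 + ...; c5 = 7/117.
S_6 = c5*α/(S_5 - 1) = 1 + (77/234)*α + ...; c6 = 77/234.


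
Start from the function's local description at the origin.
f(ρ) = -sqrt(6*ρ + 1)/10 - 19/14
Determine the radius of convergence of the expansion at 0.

Branch term (-1/10)*sqrt(1 - ρ/(-1/6)): its argument vanishes at ρ = -1/6, a square-root branch point, modulus 1/6.
The radius of convergence is the smallest modulus among the singular points: 1/6.

The radius of convergence is 1/6.


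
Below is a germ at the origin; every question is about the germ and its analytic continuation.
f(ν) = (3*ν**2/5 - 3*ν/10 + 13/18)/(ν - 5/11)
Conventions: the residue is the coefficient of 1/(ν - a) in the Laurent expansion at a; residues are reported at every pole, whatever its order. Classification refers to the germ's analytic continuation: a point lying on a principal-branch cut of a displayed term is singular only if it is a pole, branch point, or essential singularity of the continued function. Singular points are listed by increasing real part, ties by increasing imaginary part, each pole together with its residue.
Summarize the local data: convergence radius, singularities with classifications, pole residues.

Radius of convergence at 0: 5/11.
At 5/11: a pole of order 1; residue 773/1089.

Denominator factor (ν - 5/11): pole of order 1 at 5/11, modulus 5/11.
The radius of convergence is the smallest modulus among the singular points: 5/11.
At the order-1 pole 5/11 set g(ν) = (ν - (5/11))*f(ν) = 3*ν**2/5 - 3*ν/10 + 13/18.
Simple pole: residue = g(a) at a = 5/11, which is 773/1089.


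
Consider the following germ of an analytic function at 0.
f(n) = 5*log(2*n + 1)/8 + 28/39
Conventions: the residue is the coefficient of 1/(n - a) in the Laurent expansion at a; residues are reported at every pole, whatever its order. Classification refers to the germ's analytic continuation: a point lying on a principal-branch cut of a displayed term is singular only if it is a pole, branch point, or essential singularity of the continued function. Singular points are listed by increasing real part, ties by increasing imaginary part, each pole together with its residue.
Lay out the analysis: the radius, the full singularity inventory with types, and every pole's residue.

Branch term (5/8)*log(1 - n/(-1/2)): its argument vanishes at n = -1/2, a logarithmic branch point, modulus 1/2.
The radius of convergence is the smallest modulus among the singular points: 1/2.

Radius of convergence at 0: 1/2.
At -1/2: a logarithmic branch point.


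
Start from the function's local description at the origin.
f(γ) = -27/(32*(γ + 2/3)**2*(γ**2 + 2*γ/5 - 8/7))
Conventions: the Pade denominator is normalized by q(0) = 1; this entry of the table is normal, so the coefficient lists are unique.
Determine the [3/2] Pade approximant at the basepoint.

Taylor coefficients needed (expand at 0): a_0 = 1701/1024, a_1 = -90153/20480, a_2 = 4556979/409600, a_3 = -183362697/8192000, a_4 = 7200453771/163840000, a_5 = -261779567553/3276800000.
Write the denominator as Q(γ) = 1 + q1*γ + q2*γ^2. Requiring Q*f - P = O(γ^6) with deg P <= 3 kills the coefficients of γ^4..γ^5 in Q*f:
  γ^4: a_4 + q1*a_3 + q2*a_2 = 0, i.e. 7200453771/163840000 + (-183362697/8192000)*q1 + (4556979/409600)*q2 = 0.
  γ^5: a_5 + q1*a_4 + q2*a_3 = 0, i.e. -261779567553/3276800000 + (7200453771/163840000)*q1 + (-183362697/8192000)*q2 = 0.
Solving this linear system: q1 = 22010539/2797960, q2 = 26584127/2238368.
The numerator is Q*f truncated at degree 3: P0 = a_0 = 1701/1024; P1 = a_1 + q1*a_0 = 4965540489/573022208; P2 = a_2 + q1*a_1 + q2*a_0 = -4326277473/1146044416; P3 = a_3 + q1*a_2 + q2*a_1 = 14733519381/1146044416.

The Pade approximant has numerator coefficients [1701/1024, 4965540489/573022208, -4326277473/1146044416, 14733519381/1146044416]; denominator coefficients [1, 22010539/2797960, 26584127/2238368].


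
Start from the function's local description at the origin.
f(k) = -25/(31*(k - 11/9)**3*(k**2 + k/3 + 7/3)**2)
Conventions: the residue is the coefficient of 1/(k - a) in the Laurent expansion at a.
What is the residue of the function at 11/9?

The residue is -15797083725/429079903231.

At the order-3 pole 11/9 set g(k) = (k - (11/9))^3*f(k) = -25/(31*(k**2 + k/3 + 7/3)**2).
Order-3 pole: residue = g''(a)/2; g''(11/9) = -31594167450/429079903231, so the residue is -15797083725/429079903231.


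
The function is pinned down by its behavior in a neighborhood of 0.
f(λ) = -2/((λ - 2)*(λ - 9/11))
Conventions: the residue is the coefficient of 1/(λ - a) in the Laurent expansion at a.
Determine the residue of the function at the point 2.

The residue is -22/13.

At the order-1 pole 2 set g(λ) = (λ - (2))*f(λ) = -2/(λ - 9/11).
Simple pole: residue = g(a) at a = 2, which is -22/13.


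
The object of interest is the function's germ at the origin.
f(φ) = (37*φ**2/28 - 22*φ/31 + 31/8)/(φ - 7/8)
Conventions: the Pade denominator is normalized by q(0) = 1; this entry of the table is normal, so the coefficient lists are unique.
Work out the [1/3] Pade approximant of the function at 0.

Taylor coefficients needed (expand at 0): a_0 = -31/7, a_1 = -6456/1519, a_2 = -67706/10633, a_3 = -541648/74431, a_4 = -4333184/521017.
Write the denominator as Q(φ) = 1 + q1*φ + q2*φ^2 + q3*φ^3. Requiring Q*f - P = O(φ^5) with deg P <= 1 kills the coefficients of φ^2..φ^4 in Q*f:
  φ^2: a_2 + q1*a_1 + q2*a_0 = 0, i.e. -67706/10633 + (-6456/1519)*q1 + (-31/7)*q2 = 0.
  φ^3: a_3 + q1*a_2 + q2*a_1 + q3*a_0 = 0, i.e. -541648/74431 + (-67706/10633)*q1 + (-6456/1519)*q2 + (-31/7)*q3 = 0.
  φ^4: a_4 + q1*a_3 + q2*a_2 + q3*a_1 = 0, i.e. -4333184/521017 + (-541648/74431)*q1 + (-67706/10633)*q2 + (-6456/1519)*q3 = 0.
Solving this linear system: q1 = -33644837903/17704081892, q2 = 1708493204/4426020473, q3 = 44537311477/61964286622.
The numerator is Q*f truncated at degree 1: P0 = a_0 = -31/7; P1 = a_1 + q1*a_0 = 326621783903/78403791236.

The Pade approximant has numerator coefficients [-31/7, 326621783903/78403791236]; denominator coefficients [1, -33644837903/17704081892, 1708493204/4426020473, 44537311477/61964286622].


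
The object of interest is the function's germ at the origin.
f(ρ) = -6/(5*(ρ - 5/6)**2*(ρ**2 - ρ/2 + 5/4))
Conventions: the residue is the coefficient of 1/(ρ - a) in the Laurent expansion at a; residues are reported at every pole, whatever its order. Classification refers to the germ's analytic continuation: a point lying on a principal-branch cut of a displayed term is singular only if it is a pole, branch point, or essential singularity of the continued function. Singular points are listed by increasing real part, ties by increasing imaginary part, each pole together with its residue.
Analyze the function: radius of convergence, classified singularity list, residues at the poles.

Radius of convergence at 0: 5/6.
At (1/4) - ((1/4)*sqrt(19))*i: a pole of order 1; residue (-4536/15125) + ((13176/287375)*sqrt(19))*i.
At (1/4) + ((1/4)*sqrt(19))*i: a pole of order 1; residue (-4536/15125) - ((13176/287375)*sqrt(19))*i.
At 5/6: a pole of order 2; residue 9072/15125.


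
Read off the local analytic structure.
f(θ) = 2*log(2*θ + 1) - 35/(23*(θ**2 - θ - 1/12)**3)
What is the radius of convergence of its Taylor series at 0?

The radius of convergence is -1/2 + (1/3)*sqrt(3).

Denominator factor (θ**2 - θ - 1/12)^3: discriminant 4/3, real irrational roots 1/2 + (1/3)*sqrt(3) and 1/2 - (1/3)*sqrt(3); poles of order 3, moduli 1/2 + (1/3)*sqrt(3) and -1/2 + (1/3)*sqrt(3).
Branch term (2)*log(1 - θ/(-1/2)): its argument vanishes at θ = -1/2, a logarithmic branch point, modulus 1/2.
The radius of convergence is the smallest modulus among the singular points: -1/2 + (1/3)*sqrt(3).


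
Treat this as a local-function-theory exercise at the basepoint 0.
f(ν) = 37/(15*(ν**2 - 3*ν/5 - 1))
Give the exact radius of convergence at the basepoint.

The radius of convergence is -3/10 + (1/10)*sqrt(109).

Denominator factor (ν**2 - 3*ν/5 - 1): discriminant 109/25, real irrational roots 3/10 + (1/10)*sqrt(109) and 3/10 - (1/10)*sqrt(109); poles of order 1, moduli 3/10 + (1/10)*sqrt(109) and -3/10 + (1/10)*sqrt(109).
The radius of convergence is the smallest modulus among the singular points: -3/10 + (1/10)*sqrt(109).


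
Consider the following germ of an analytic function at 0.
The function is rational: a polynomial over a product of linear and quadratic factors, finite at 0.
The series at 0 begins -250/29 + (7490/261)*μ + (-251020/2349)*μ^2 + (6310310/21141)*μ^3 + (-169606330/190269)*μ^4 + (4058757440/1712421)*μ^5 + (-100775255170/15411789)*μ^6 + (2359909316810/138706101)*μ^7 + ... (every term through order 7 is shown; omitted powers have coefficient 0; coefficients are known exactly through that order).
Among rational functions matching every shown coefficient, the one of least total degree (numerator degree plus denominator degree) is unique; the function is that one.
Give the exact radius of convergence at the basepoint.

The radius of convergence is -1/18 + (1/90)*sqrt(1645).

No rational of total degree below 4 reproduces all 8 coefficients; solving the [1/3] Pade equations on them gives f(μ) = (25/29 - 2*μ/3)/((μ + 1/2)*(μ**2 - μ/9 - 1/5)), whose expansion matches every shown term.
Denominator factor (μ**2 - μ/9 - 1/5): discriminant 329/405, real irrational roots 1/18 + (1/90)*sqrt(1645) and 1/18 - (1/90)*sqrt(1645); poles of order 1, moduli 1/18 + (1/90)*sqrt(1645) and -1/18 + (1/90)*sqrt(1645).
Denominator factor (μ + 1/2): pole of order 1 at -1/2, modulus 1/2.
The radius of convergence is the smallest modulus among the singular points: -1/18 + (1/90)*sqrt(1645).


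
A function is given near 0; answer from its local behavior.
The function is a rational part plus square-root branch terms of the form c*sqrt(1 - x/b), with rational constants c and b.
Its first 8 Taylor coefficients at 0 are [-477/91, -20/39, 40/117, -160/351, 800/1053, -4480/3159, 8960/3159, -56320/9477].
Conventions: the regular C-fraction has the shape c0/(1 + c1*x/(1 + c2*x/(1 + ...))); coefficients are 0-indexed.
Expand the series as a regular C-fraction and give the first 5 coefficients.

The regular C-fraction coefficients are [-477/91, -140/1431, 1094/1431, 318/547, 1234/1641].

Taylor coefficients (read off): a_0 = -477/91, a_1 = -20/39, a_2 = 40/117, a_3 = -160/351, a_4 = 800/1053.
c0 = a_0 = -477/91. Peel one level at a time: if S = 1 + c*x/S' with S'(0) = 1, then c is the x-coefficient of S and S' = c*x/(S - 1).
S_1 = c0/f = 1 + (-140/1431)*x + (153160/2047761)*x^2 + ...; c1 = -140/1431.
S_2 = c1*x/(S_1 - 1) = 1 + (1094/1431)*x + (-4/9)*x^2 + ...; c2 = 1094/1431.
S_3 = c2*x/(S_2 - 1) = 1 + (318/547)*x + (-130804/299209)*x^2 + ...; c3 = 318/547.
S_4 = c3*x/(S_3 - 1) = 1 + (1234/1641)*x + ...; c4 = 1234/1641.


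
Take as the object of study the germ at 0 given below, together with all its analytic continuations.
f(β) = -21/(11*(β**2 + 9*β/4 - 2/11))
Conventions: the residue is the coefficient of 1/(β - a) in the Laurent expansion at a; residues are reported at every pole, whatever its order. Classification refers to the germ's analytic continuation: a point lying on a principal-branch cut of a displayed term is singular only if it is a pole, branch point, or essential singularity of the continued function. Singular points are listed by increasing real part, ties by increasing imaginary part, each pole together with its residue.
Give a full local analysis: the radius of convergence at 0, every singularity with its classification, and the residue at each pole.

Denominator factor (β**2 + 9*β/4 - 2/11): discriminant 1019/176, real irrational roots -9/8 + (1/88)*sqrt(11209) and -9/8 - (1/88)*sqrt(11209); poles of order 1, moduli -9/8 + (1/88)*sqrt(11209) and 9/8 + (1/88)*sqrt(11209).
The radius of convergence is the smallest modulus among the singular points: -9/8 + (1/88)*sqrt(11209).
The factor β**2 + 9*β/4 - 2/11 splits as (β - a)(β - a') with a = -9/8 - (1/88)*sqrt(11209), a' = -9/8 + (1/88)*sqrt(11209). At the order-1 pole a set g(β) = (β - a)*f(β) = [-21/11] / (β - a').
Simple pole: residue = g(a) at a = -9/8 - (1/88)*sqrt(11209), which is (84/11209)*sqrt(11209).
The factor β**2 + 9*β/4 - 2/11 splits as (β - a)(β - a') with a = -9/8 + (1/88)*sqrt(11209), a' = -9/8 - (1/88)*sqrt(11209). At the order-1 pole a set g(β) = (β - a)*f(β) = [-21/11] / (β - a').
Simple pole: residue = g(a) at a = -9/8 + (1/88)*sqrt(11209), which is -(84/11209)*sqrt(11209).
List the singular points by increasing real part (a conjugate pair: the negative imaginary part first).

Radius of convergence at 0: -9/8 + (1/88)*sqrt(11209).
At -9/8 - (1/88)*sqrt(11209): a pole of order 1; residue (84/11209)*sqrt(11209).
At -9/8 + (1/88)*sqrt(11209): a pole of order 1; residue -(84/11209)*sqrt(11209).


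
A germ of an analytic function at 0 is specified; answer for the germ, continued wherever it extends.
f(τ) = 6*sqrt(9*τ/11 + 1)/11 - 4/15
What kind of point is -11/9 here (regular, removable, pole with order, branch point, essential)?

The term (6/11)*sqrt(1 - τ/(-11/9)) has argument 1 - -11/9/(-11/9) = 0 at -11/9: a square-root (algebraic, two-sheeted) branch point; the remaining terms are analytic or single-valued there.

The point is an algebraic (square-root) branch point.


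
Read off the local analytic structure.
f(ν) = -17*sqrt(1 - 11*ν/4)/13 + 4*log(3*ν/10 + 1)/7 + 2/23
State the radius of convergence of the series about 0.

The radius of convergence is 4/11.

Branch term (4/7)*log(1 - ν/(-10/3)): its argument vanishes at ν = -10/3, a logarithmic branch point, modulus 10/3.
Branch term (-17/13)*sqrt(1 - ν/(4/11)): its argument vanishes at ν = 4/11, a square-root branch point, modulus 4/11.
The radius of convergence is the smallest modulus among the singular points: 4/11.


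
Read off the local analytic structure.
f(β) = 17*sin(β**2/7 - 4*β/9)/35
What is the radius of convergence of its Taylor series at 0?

The radius of convergence is infinite.

The factor sin(β**2/7 - 4*β/9) is entire and contributes no finite singular point.
The polynomial part has no poles.
No finite singular points: the Taylor series at 0 converges everywhere.


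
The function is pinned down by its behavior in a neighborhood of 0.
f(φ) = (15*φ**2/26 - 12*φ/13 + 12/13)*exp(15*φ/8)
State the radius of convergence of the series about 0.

The radius of convergence is infinite.

The factor exp(15*φ/8) is entire and contributes no finite singular point.
The polynomial part has no poles.
No finite singular points: the Taylor series at 0 converges everywhere.


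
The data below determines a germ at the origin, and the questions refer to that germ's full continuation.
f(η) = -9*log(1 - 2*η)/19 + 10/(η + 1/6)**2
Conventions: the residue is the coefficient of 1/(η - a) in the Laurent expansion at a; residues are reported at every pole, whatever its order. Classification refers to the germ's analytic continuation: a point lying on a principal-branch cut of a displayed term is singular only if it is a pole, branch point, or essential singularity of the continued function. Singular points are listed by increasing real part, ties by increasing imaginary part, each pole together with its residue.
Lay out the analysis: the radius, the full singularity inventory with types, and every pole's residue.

Radius of convergence at 0: 1/6.
At -1/6: a pole of order 2; residue 0.
At 1/2: a logarithmic branch point.

Denominator factor (η + 1/6)^2: pole of order 2 at -1/6, modulus 1/6.
Branch term (-9/19)*log(1 - η/(1/2)): its argument vanishes at η = 1/2, a logarithmic branch point, modulus 1/2.
The radius of convergence is the smallest modulus among the singular points: 1/6.
The branch term is analytic at -1/6 and contributes nothing to the residue; only the rational part matters.
At the order-2 pole -1/6 set g(η) = (η - (-1/6))^2*(rational part) = 10.
Order-2 pole: residue = g'(a); g'(-1/6) = 0, so the residue is 0.
List the singular points by increasing real part (a conjugate pair: the negative imaginary part first).


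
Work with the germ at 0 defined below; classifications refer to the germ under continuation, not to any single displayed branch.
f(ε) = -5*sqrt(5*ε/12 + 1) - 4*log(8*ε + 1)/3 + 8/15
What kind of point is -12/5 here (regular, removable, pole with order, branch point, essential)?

The term (-5)*sqrt(1 - ε/(-12/5)) has argument 1 - -12/5/(-12/5) = 0 at -12/5: a square-root (algebraic, two-sheeted) branch point; the remaining terms are analytic or single-valued there.

The point is an algebraic (square-root) branch point.


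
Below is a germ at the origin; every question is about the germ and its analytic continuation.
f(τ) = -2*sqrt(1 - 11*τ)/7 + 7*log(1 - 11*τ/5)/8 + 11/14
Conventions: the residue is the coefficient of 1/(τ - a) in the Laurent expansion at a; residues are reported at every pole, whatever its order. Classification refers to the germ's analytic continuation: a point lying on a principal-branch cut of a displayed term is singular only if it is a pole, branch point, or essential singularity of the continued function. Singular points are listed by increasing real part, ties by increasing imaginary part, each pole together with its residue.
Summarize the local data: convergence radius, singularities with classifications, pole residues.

Branch term (7/8)*log(1 - τ/(5/11)): its argument vanishes at τ = 5/11, a logarithmic branch point, modulus 5/11.
Branch term (-2/7)*sqrt(1 - τ/(1/11)): its argument vanishes at τ = 1/11, a square-root branch point, modulus 1/11.
The radius of convergence is the smallest modulus among the singular points: 1/11.
List the singular points by increasing real part (a conjugate pair: the negative imaginary part first).

Radius of convergence at 0: 1/11.
At 1/11: an algebraic (square-root) branch point.
At 5/11: a logarithmic branch point.


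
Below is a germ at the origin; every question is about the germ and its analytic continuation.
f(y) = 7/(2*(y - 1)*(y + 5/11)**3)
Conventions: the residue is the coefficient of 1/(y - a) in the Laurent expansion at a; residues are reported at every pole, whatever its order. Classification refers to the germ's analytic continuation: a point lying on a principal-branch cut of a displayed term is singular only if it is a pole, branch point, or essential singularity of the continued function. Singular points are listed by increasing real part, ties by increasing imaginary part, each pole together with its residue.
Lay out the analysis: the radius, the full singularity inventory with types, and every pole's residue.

Radius of convergence at 0: 5/11.
At -5/11: a pole of order 3; residue -9317/8192.
At 1: a pole of order 1; residue 9317/8192.

Denominator factor (y - 1): pole of order 1 at 1, modulus 1.
Denominator factor (y + 5/11)^3: pole of order 3 at -5/11, modulus 5/11.
The radius of convergence is the smallest modulus among the singular points: 5/11.
At the order-3 pole -5/11 set g(y) = (y - (-5/11))^3*f(y) = 7/(2*(y - 1)).
Order-3 pole: residue = g''(a)/2; g''(-5/11) = -9317/4096, so the residue is -9317/8192.
At the order-1 pole 1 set g(y) = (y - (1))*f(y) = 7/(2*(y + 5/11)**3).
Simple pole: residue = g(a) at a = 1, which is 9317/8192.
List the singular points by increasing real part (a conjugate pair: the negative imaginary part first).


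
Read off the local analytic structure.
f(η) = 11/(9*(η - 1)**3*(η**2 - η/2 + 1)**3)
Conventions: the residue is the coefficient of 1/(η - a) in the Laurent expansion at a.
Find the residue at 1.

The residue is 352/243.

At the order-3 pole 1 set g(η) = (η - (1))^3*f(η) = 11/(9*(η**2 - η/2 + 1)**3).
Order-3 pole: residue = g''(a)/2; g''(1) = 704/243, so the residue is 352/243.


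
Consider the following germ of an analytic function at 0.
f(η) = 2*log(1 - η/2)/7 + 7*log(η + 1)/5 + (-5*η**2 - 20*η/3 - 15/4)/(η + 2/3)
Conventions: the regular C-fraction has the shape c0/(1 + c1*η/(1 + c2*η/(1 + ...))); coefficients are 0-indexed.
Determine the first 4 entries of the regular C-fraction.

The regular C-fraction coefficients are [-45/8, -19/350, -575788/29925, 510601525/24614937].

Taylor coefficients (expand at 0): a_0 = -45/8, a_1 = -171/560, a_2 = -6599/1120, a_3 = 55031/6720.
c0 = a_0 = -45/8. Peel one level at a time: if S = 1 + c*η/S' with S'(0) = 1, then c is the η-coefficient of S and S' = c*η/(S - 1).
S_1 = c0/f = 1 + (-19/350)*η + (-287894/275625)*η^2 + ...; c1 = -19/350.
S_2 = c1*η/(S_1 - 1) = 1 + (-575788/29925)*η + (11670892/29241)*η^2 + ...; c2 = -575788/29925.
S_3 = c2*η/(S_2 - 1) = 1 + (510601525/24614937)*η + ...; c3 = 510601525/24614937.


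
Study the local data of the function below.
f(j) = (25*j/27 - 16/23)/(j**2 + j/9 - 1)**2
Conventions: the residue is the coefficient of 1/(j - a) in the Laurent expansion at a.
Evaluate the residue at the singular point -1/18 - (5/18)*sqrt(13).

The residue is -(25053/485875)*sqrt(13).

The factor j**2 + j/9 - 1 splits as (j - a)(j - a') with a = -1/18 - (5/18)*sqrt(13), a' = -1/18 + (5/18)*sqrt(13). At the order-2 pole a set g(j) = (j - a)^2*f(j) = [25*j/27 - 16/23] / (j - a')^2.
Order-2 pole: residue = g'(a); g'(-1/18 - (5/18)*sqrt(13)) = -(25053/485875)*sqrt(13), so the residue is -(25053/485875)*sqrt(13).


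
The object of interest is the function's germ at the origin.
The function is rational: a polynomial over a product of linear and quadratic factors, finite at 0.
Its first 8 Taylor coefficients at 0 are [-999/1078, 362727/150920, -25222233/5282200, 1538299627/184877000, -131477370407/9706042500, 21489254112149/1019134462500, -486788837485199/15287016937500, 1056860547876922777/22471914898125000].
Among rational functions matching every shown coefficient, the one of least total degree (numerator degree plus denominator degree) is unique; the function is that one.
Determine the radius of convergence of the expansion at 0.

The radius of convergence is 7/9.

No rational of total degree below 6 reproduces all 8 coefficients; solving the [2/4] Pade equations on them gives f(θ) = (-θ**2/3 + 3*θ/40 + 37/22)/((θ + 7/9)**2*(θ**2 - θ/5 - 3)), whose expansion matches every shown term.
Denominator factor (θ**2 - θ/5 - 3): discriminant 301/25, real irrational roots 1/10 + (1/10)*sqrt(301) and 1/10 - (1/10)*sqrt(301); poles of order 1, moduli 1/10 + (1/10)*sqrt(301) and -1/10 + (1/10)*sqrt(301).
Denominator factor (θ + 7/9)^2: pole of order 2 at -7/9, modulus 7/9.
The radius of convergence is the smallest modulus among the singular points: 7/9.


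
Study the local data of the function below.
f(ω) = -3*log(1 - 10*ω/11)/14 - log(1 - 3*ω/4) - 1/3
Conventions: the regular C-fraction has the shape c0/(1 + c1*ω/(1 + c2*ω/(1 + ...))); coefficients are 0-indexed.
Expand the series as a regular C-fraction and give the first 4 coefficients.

The regular C-fraction coefficients are [-1/3, 873/308, -192749/59752, -80248847/4935916392].

Taylor coefficients (expand at 0): a_0 = -1/3, a_1 = 291/308, a_2 = 10023/27104, a_3 = 115853/596288.
c0 = a_0 = -1/3. Peel one level at a time: if S = 1 + c*ω/S' with S'(0) = 1, then c is the ω-coefficient of S and S' = c*ω/(S - 1).
S_1 = c0/f = 1 + (873/308)*ω + (1734741/189728)*ω^2 + ...; c1 = 873/308.
S_2 = c1*ω/(S_1 - 1) = 1 + (-192749/59752)*ω + (-11464121/218589888)*ω^2 + ...; c2 = -192749/59752.
S_3 = c2*ω/(S_2 - 1) = 1 + (-80248847/4935916392)*ω + ...; c3 = -80248847/4935916392.


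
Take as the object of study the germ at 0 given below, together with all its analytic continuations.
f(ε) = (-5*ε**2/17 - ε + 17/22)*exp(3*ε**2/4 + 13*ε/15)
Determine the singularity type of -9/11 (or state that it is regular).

There is no denominator, hence no pole anywhere.
The factor exp(3*ε**2/4 + 13*ε/15) is entire.
So the germ continues analytically to -9/11.

The point is a regular point.


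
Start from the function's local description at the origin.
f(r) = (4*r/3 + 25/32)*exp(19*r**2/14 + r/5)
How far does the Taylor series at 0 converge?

The factor exp(19*r**2/14 + r/5) is entire and contributes no finite singular point.
The polynomial part has no poles.
No finite singular points: the Taylor series at 0 converges everywhere.

The radius of convergence is infinite.
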